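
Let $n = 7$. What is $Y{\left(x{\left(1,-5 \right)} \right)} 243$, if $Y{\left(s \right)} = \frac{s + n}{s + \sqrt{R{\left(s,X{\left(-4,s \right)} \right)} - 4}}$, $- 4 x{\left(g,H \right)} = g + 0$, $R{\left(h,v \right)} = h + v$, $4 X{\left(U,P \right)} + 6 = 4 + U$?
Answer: $- \frac{2187}{31} - \frac{4374 i \sqrt{23}}{31} \approx -70.548 - 676.68 i$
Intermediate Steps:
$X{\left(U,P \right)} = - \frac{1}{2} + \frac{U}{4}$ ($X{\left(U,P \right)} = - \frac{3}{2} + \frac{4 + U}{4} = - \frac{3}{2} + \left(1 + \frac{U}{4}\right) = - \frac{1}{2} + \frac{U}{4}$)
$x{\left(g,H \right)} = - \frac{g}{4}$ ($x{\left(g,H \right)} = - \frac{g + 0}{4} = - \frac{g}{4}$)
$Y{\left(s \right)} = \frac{7 + s}{s + \sqrt{- \frac{11}{2} + s}}$ ($Y{\left(s \right)} = \frac{s + 7}{s + \sqrt{\left(s + \left(- \frac{1}{2} + \frac{1}{4} \left(-4\right)\right)\right) - 4}} = \frac{7 + s}{s + \sqrt{\left(s - \frac{3}{2}\right) - 4}} = \frac{7 + s}{s + \sqrt{\left(- \frac{3}{2} + s\right) - 4}} = \frac{7 + s}{s + \sqrt{- \frac{11}{2} + s}}$)
$Y{\left(x{\left(1,-5 \right)} \right)} 243 = \frac{7 - \frac{1}{4}}{\left(- \frac{1}{4}\right) 1 + \sqrt{- \frac{11}{2} - \frac{1}{4}}} \cdot 243 = \frac{7 - \frac{1}{4}}{- \frac{1}{4} + \sqrt{- \frac{11}{2} - \frac{1}{4}}} \cdot 243 = \frac{1}{- \frac{1}{4} + \sqrt{- \frac{23}{4}}} \cdot \frac{27}{4} \cdot 243 = \frac{1}{- \frac{1}{4} + \frac{i \sqrt{23}}{2}} \cdot \frac{27}{4} \cdot 243 = \frac{27}{4 \left(- \frac{1}{4} + \frac{i \sqrt{23}}{2}\right)} 243 = \frac{6561}{4 \left(- \frac{1}{4} + \frac{i \sqrt{23}}{2}\right)}$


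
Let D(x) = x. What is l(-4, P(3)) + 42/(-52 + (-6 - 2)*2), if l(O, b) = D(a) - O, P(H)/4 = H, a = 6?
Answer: 319/34 ≈ 9.3824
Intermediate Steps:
P(H) = 4*H
l(O, b) = 6 - O
l(-4, P(3)) + 42/(-52 + (-6 - 2)*2) = (6 - 1*(-4)) + 42/(-52 + (-6 - 2)*2) = (6 + 4) + 42/(-52 - 8*2) = 10 + 42/(-52 - 16) = 10 + 42/(-68) = 10 - 1/68*42 = 10 - 21/34 = 319/34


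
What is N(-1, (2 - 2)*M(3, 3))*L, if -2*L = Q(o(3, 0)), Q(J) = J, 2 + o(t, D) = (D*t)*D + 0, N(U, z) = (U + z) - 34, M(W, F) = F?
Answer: -35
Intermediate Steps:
N(U, z) = -34 + U + z
o(t, D) = -2 + t*D² (o(t, D) = -2 + ((D*t)*D + 0) = -2 + (t*D² + 0) = -2 + t*D²)
L = 1 (L = -(-2 + 3*0²)/2 = -(-2 + 3*0)/2 = -(-2 + 0)/2 = -½*(-2) = 1)
N(-1, (2 - 2)*M(3, 3))*L = (-34 - 1 + (2 - 2)*3)*1 = (-34 - 1 + 0*3)*1 = (-34 - 1 + 0)*1 = -35*1 = -35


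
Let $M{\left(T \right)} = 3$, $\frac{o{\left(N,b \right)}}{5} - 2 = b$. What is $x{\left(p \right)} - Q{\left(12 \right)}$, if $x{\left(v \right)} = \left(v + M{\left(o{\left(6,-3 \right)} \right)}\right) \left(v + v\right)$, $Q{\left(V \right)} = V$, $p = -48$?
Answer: $4308$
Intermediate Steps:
$o{\left(N,b \right)} = 10 + 5 b$
$x{\left(v \right)} = 2 v \left(3 + v\right)$ ($x{\left(v \right)} = \left(v + 3\right) \left(v + v\right) = \left(3 + v\right) 2 v = 2 v \left(3 + v\right)$)
$x{\left(p \right)} - Q{\left(12 \right)} = 2 \left(-48\right) \left(3 - 48\right) - 12 = 2 \left(-48\right) \left(-45\right) - 12 = 4320 - 12 = 4308$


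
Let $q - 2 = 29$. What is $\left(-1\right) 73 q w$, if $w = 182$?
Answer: $-411866$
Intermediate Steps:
$q = 31$ ($q = 2 + 29 = 31$)
$\left(-1\right) 73 q w = \left(-1\right) 73 \cdot 31 \cdot 182 = \left(-73\right) 31 \cdot 182 = \left(-2263\right) 182 = -411866$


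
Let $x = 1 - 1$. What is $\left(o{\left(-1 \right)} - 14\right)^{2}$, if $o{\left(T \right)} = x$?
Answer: $196$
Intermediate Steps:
$x = 0$ ($x = 1 - 1 = 0$)
$o{\left(T \right)} = 0$
$\left(o{\left(-1 \right)} - 14\right)^{2} = \left(0 - 14\right)^{2} = \left(-14\right)^{2} = 196$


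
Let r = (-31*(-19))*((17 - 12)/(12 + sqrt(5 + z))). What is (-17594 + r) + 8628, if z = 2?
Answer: -1193002/137 - 2945*sqrt(7)/137 ≈ -8764.9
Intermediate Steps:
r = 2945/(12 + sqrt(7)) (r = (-31*(-19))*((17 - 12)/(12 + sqrt(5 + 2))) = 589*(5/(12 + sqrt(7))) = 2945/(12 + sqrt(7)) ≈ 201.08)
(-17594 + r) + 8628 = (-17594 + (35340/137 - 2945*sqrt(7)/137)) + 8628 = (-2375038/137 - 2945*sqrt(7)/137) + 8628 = -1193002/137 - 2945*sqrt(7)/137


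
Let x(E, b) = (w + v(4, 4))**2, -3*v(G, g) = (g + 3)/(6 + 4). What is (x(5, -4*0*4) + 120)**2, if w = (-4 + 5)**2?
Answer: 11778543841/810000 ≈ 14541.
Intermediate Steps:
v(G, g) = -1/10 - g/30 (v(G, g) = -(g + 3)/(3*(6 + 4)) = -(3 + g)/(3*10) = -(3/10 + g/10)/3 = -1/10 - g/30)
w = 1 (w = 1**2 = 1)
x(E, b) = 529/900 (x(E, b) = (1 + (-1/10 - 1/30*4))**2 = (1 + (-1/10 - 2/15))**2 = (1 - 7/30)**2 = (23/30)**2 = 529/900)
(x(5, -4*0*4) + 120)**2 = (529/900 + 120)**2 = (108529/900)**2 = 11778543841/810000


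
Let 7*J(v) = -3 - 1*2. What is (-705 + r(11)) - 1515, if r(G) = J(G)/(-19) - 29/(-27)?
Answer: -7968028/3591 ≈ -2218.9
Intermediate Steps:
J(v) = -5/7 (J(v) = (-3 - 1*2)/7 = (-3 - 2)/7 = (⅐)*(-5) = -5/7)
r(G) = 3992/3591 (r(G) = -5/7/(-19) - 29/(-27) = -5/7*(-1/19) - 29*(-1/27) = 5/133 + 29/27 = 3992/3591)
(-705 + r(11)) - 1515 = (-705 + 3992/3591) - 1515 = -2527663/3591 - 1515 = -7968028/3591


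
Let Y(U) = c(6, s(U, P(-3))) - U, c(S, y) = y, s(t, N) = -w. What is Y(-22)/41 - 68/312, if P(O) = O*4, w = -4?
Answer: 1331/3198 ≈ 0.41620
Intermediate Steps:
P(O) = 4*O
s(t, N) = 4 (s(t, N) = -1*(-4) = 4)
Y(U) = 4 - U
Y(-22)/41 - 68/312 = (4 - 1*(-22))/41 - 68/312 = (4 + 22)*(1/41) - 68*1/312 = 26*(1/41) - 17/78 = 26/41 - 17/78 = 1331/3198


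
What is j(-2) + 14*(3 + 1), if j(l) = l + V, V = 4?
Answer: 58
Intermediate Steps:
j(l) = 4 + l (j(l) = l + 4 = 4 + l)
j(-2) + 14*(3 + 1) = (4 - 2) + 14*(3 + 1) = 2 + 14*4 = 2 + 56 = 58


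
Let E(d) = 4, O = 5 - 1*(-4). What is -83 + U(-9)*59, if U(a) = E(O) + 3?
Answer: 330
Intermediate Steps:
O = 9 (O = 5 + 4 = 9)
U(a) = 7 (U(a) = 4 + 3 = 7)
-83 + U(-9)*59 = -83 + 7*59 = -83 + 413 = 330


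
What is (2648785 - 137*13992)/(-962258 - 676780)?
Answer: -731881/1639038 ≈ -0.44653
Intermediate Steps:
(2648785 - 137*13992)/(-962258 - 676780) = (2648785 - 1916904)/(-1639038) = 731881*(-1/1639038) = -731881/1639038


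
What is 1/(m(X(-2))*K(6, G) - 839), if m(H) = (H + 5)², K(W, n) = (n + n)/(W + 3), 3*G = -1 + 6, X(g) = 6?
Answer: -27/21443 ≈ -0.0012592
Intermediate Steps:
G = 5/3 (G = (-1 + 6)/3 = (⅓)*5 = 5/3 ≈ 1.6667)
K(W, n) = 2*n/(3 + W) (K(W, n) = (2*n)/(3 + W) = 2*n/(3 + W))
m(H) = (5 + H)²
1/(m(X(-2))*K(6, G) - 839) = 1/((5 + 6)²*(2*(5/3)/(3 + 6)) - 839) = 1/(11²*(2*(5/3)/9) - 839) = 1/(121*(2*(5/3)*(⅑)) - 839) = 1/(121*(10/27) - 839) = 1/(1210/27 - 839) = 1/(-21443/27) = -27/21443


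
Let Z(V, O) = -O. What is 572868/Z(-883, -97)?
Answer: 572868/97 ≈ 5905.9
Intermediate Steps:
572868/Z(-883, -97) = 572868/((-1*(-97))) = 572868/97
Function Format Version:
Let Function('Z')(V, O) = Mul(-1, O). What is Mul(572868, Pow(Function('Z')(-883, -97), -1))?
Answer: Rational(572868, 97) ≈ 5905.9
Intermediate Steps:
Mul(572868, Pow(Function('Z')(-883, -97), -1)) = Mul(572868, Pow(Mul(-1, -97), -1)) = Mul(572868, Pow(97, -1)) = Mul(572868, Rational(1, 97)) = Rational(572868, 97)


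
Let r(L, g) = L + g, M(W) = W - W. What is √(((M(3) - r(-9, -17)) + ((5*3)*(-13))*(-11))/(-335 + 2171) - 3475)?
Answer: I*√325274379/306 ≈ 58.939*I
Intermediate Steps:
M(W) = 0
√(((M(3) - r(-9, -17)) + ((5*3)*(-13))*(-11))/(-335 + 2171) - 3475) = √(((0 - (-9 - 17)) + ((5*3)*(-13))*(-11))/(-335 + 2171) - 3475) = √(((0 - 1*(-26)) + (15*(-13))*(-11))/1836 - 3475) = √(((0 + 26) - 195*(-11))*(1/1836) - 3475) = √((26 + 2145)*(1/1836) - 3475) = √(2171*(1/1836) - 3475) = √(2171/1836 - 3475) = √(-6377929/1836) = I*√325274379/306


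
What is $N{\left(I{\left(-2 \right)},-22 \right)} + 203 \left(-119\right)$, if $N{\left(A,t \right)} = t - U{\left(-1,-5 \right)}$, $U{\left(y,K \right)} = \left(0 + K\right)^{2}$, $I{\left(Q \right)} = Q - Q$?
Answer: $-24204$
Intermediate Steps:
$I{\left(Q \right)} = 0$
$U{\left(y,K \right)} = K^{2}$
$N{\left(A,t \right)} = -25 + t$ ($N{\left(A,t \right)} = t - \left(-5\right)^{2} = t - 25 = -25 + t$)
$N{\left(I{\left(-2 \right)},-22 \right)} + 203 \left(-119\right) = \left(-25 - 22\right) + 203 \left(-119\right) = -47 - 24157 = -24204$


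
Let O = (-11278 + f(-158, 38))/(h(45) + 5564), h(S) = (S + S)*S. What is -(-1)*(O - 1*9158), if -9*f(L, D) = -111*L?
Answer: -132087358/14421 ≈ -9159.4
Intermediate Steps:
h(S) = 2*S² (h(S) = (2*S)*S = 2*S²)
f(L, D) = 37*L/3 (f(L, D) = -(-37)*L/3 = 37*L/3)
O = -19840/14421 (O = (-11278 + (37/3)*(-158))/(2*45² + 5564) = (-11278 - 5846/3)/(2*2025 + 5564) = -39680/(3*(4050 + 5564)) = -39680/3/9614 = -39680/3*1/9614 = -19840/14421 ≈ -1.3758)
-(-1)*(O - 1*9158) = -(-1)*(-19840/14421 - 1*9158) = -(-1)*(-19840/14421 - 9158) = -(-1)*(-132087358)/14421 = -1*132087358/14421 = -132087358/14421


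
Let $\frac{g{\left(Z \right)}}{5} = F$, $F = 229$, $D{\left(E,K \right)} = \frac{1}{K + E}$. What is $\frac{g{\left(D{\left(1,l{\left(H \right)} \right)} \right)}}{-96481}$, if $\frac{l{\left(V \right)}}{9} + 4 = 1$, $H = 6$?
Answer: $- \frac{1145}{96481} \approx -0.011868$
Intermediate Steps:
$l{\left(V \right)} = -27$ ($l{\left(V \right)} = -36 + 9 \cdot 1 = -36 + 9 = -27$)
$D{\left(E,K \right)} = \frac{1}{E + K}$
$g{\left(Z \right)} = 1145$ ($g{\left(Z \right)} = 5 \cdot 229 = 1145$)
$\frac{g{\left(D{\left(1,l{\left(H \right)} \right)} \right)}}{-96481} = \frac{1145}{-96481} = 1145 \left(- \frac{1}{96481}\right) = - \frac{1145}{96481}$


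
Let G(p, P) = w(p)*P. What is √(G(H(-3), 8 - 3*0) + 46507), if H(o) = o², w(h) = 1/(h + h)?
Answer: √418567/3 ≈ 215.66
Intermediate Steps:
w(h) = 1/(2*h)
G(p, P) = P/(2*p) (G(p, P) = (1/(2*p))*P = P/(2*p))
√(G(H(-3), 8 - 3*0) + 46507) = √((8 - 3*0)/(2*((-3)²)) + 46507) = √((½)*(8 + 0)/9 + 46507) = √((½)*8*(⅑) + 46507) = √(4/9 + 46507) = √(418567/9) = √418567/3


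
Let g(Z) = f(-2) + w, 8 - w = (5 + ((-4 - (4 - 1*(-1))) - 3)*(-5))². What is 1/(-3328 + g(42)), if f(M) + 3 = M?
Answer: -1/7550 ≈ -0.00013245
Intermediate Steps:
f(M) = -3 + M
w = -4217 (w = 8 - (5 + ((-4 - (4 - 1*(-1))) - 3)*(-5))² = 8 - (5 + ((-4 - (4 + 1)) - 3)*(-5))² = 8 - (5 + ((-4 - 1*5) - 3)*(-5))² = 8 - (5 + ((-4 - 5) - 3)*(-5))² = 8 - (5 + (-9 - 3)*(-5))² = 8 - (5 - 12*(-5))² = 8 - (5 + 60)² = 8 - 1*65² = 8 - 1*4225 = 8 - 4225 = -4217)
g(Z) = -4222 (g(Z) = (-3 - 2) - 4217 = -5 - 4217 = -4222)
1/(-3328 + g(42)) = 1/(-3328 - 4222) = 1/(-7550) = -1/7550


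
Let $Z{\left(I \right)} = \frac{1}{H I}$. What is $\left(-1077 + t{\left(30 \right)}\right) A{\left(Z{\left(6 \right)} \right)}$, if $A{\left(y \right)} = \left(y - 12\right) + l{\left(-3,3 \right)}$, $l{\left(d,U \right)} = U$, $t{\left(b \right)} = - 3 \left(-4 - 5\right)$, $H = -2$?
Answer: $\frac{19075}{2} \approx 9537.5$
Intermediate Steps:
$t{\left(b \right)} = 27$ ($t{\left(b \right)} = \left(-3\right) \left(-9\right) = 27$)
$Z{\left(I \right)} = - \frac{1}{2 I}$ ($Z{\left(I \right)} = \frac{1}{\left(-2\right) I} = - \frac{1}{2 I}$)
$A{\left(y \right)} = -9 + y$ ($A{\left(y \right)} = \left(y - 12\right) + 3 = \left(-12 + y\right) + 3 = -9 + y$)
$\left(-1077 + t{\left(30 \right)}\right) A{\left(Z{\left(6 \right)} \right)} = \left(-1077 + 27\right) \left(-9 - \frac{1}{2 \cdot 6}\right) = - 1050 \left(-9 - \frac{1}{12}\right) = \left(-1050\right) \left(- \frac{109}{12}\right) = \frac{19075}{2}$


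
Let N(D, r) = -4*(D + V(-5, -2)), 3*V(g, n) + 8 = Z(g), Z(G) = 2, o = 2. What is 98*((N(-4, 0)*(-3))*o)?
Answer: -14112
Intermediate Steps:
V(g, n) = -2 (V(g, n) = -8/3 + (⅓)*2 = -8/3 + ⅔ = -2)
N(D, r) = 8 - 4*D (N(D, r) = -4*(D - 2) = -4*(-2 + D) = 8 - 4*D)
98*((N(-4, 0)*(-3))*o) = 98*(((8 - 4*(-4))*(-3))*2) = 98*(((8 + 16)*(-3))*2) = 98*((24*(-3))*2) = 98*(-72*2) = 98*(-144) = -14112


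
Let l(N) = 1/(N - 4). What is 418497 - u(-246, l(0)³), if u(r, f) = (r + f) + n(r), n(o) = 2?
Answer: 26799425/64 ≈ 4.1874e+5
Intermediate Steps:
l(N) = 1/(-4 + N)
u(r, f) = 2 + f + r (u(r, f) = (r + f) + 2 = (f + r) + 2 = 2 + f + r)
418497 - u(-246, l(0)³) = 418497 - (2 + (1/(-4 + 0))³ - 246) = 418497 - (2 + (1/(-4))³ - 246) = 418497 - (2 + (-¼)³ - 246) = 418497 - (2 - 1/64 - 246) = 418497 - 1*(-15617/64) = 418497 + 15617/64 = 26799425/64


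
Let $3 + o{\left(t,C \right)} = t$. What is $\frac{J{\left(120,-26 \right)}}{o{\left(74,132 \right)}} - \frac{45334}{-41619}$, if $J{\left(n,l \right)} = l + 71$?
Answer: $\frac{5091569}{2954949} \approx 1.7231$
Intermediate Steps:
$o{\left(t,C \right)} = -3 + t$
$J{\left(n,l \right)} = 71 + l$
$\frac{J{\left(120,-26 \right)}}{o{\left(74,132 \right)}} - \frac{45334}{-41619} = \frac{71 - 26}{-3 + 74} - \frac{45334}{-41619} = \frac{45}{71} - - \frac{45334}{41619} = 45 \cdot \frac{1}{71} + \frac{45334}{41619} = \frac{45}{71} + \frac{45334}{41619} = \frac{5091569}{2954949}$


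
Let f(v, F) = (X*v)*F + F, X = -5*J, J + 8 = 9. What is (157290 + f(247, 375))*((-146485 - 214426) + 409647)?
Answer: -14886898560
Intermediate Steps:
J = 1 (J = -8 + 9 = 1)
X = -5 (X = -5*1 = -5)
f(v, F) = F - 5*F*v (f(v, F) = (-5*v)*F + F = -5*F*v + F = F - 5*F*v)
(157290 + f(247, 375))*((-146485 - 214426) + 409647) = (157290 + 375*(1 - 5*247))*((-146485 - 214426) + 409647) = (157290 + 375*(1 - 1235))*(-360911 + 409647) = (157290 + 375*(-1234))*48736 = (157290 - 462750)*48736 = -305460*48736 = -14886898560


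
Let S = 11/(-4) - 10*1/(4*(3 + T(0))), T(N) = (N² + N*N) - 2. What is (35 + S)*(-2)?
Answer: -119/2 ≈ -59.500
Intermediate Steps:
T(N) = -2 + 2*N² (T(N) = (N² + N²) - 2 = 2*N² - 2 = -2 + 2*N²)
S = -21/4 (S = 11/(-4) - 10*1/(4*(3 + (-2 + 2*0²))) = 11*(-¼) - 10*1/(4*(3 + (-2 + 2*0))) = -11/4 - 10*1/(4*(3 + (-2 + 0))) = -11/4 - 10*1/(4*(3 - 2)) = -11/4 - 10/(1*4) = -11/4 - 10/4 = -11/4 - 10*¼ = -11/4 - 5/2 = -21/4 ≈ -5.2500)
(35 + S)*(-2) = (35 - 21/4)*(-2) = (119/4)*(-2) = -119/2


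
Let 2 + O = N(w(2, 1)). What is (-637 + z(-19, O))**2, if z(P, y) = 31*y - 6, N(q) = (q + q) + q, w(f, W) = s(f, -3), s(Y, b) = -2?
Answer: 793881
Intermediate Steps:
w(f, W) = -2
N(q) = 3*q (N(q) = 2*q + q = 3*q)
O = -8 (O = -2 + 3*(-2) = -2 - 6 = -8)
z(P, y) = -6 + 31*y
(-637 + z(-19, O))**2 = (-637 + (-6 + 31*(-8)))**2 = (-637 + (-6 - 248))**2 = (-637 - 254)**2 = (-891)**2 = 793881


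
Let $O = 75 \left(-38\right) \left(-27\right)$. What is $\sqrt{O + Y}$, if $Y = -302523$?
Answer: $i \sqrt{225573} \approx 474.95 i$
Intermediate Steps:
$O = 76950$ ($O = \left(-2850\right) \left(-27\right) = 76950$)
$\sqrt{O + Y} = \sqrt{76950 - 302523} = \sqrt{-225573} = i \sqrt{225573}$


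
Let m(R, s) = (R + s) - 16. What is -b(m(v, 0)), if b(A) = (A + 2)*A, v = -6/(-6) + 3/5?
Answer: -4464/25 ≈ -178.56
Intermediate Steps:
v = 8/5 (v = -6*(-1/6) + 3*(1/5) = 1 + 3/5 = 8/5 ≈ 1.6000)
m(R, s) = -16 + R + s
b(A) = A*(2 + A) (b(A) = (2 + A)*A = A*(2 + A))
-b(m(v, 0)) = -(-16 + 8/5 + 0)*(2 + (-16 + 8/5 + 0)) = -(-72)*(2 - 72/5)/5 = -(-72)*(-62)/(5*5) = -1*4464/25 = -4464/25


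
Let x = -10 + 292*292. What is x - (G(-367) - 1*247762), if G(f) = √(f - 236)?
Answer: 333016 - 3*I*√67 ≈ 3.3302e+5 - 24.556*I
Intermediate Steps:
G(f) = √(-236 + f)
x = 85254 (x = -10 + 85264 = 85254)
x - (G(-367) - 1*247762) = 85254 - (√(-236 - 367) - 1*247762) = 85254 - (√(-603) - 247762) = 85254 - (3*I*√67 - 247762) = 85254 - (-247762 + 3*I*√67) = 85254 + (247762 - 3*I*√67) = 333016 - 3*I*√67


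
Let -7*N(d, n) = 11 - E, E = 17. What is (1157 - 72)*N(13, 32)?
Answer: 930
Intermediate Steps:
N(d, n) = 6/7 (N(d, n) = -(11 - 1*17)/7 = -(11 - 17)/7 = -⅐*(-6) = 6/7)
(1157 - 72)*N(13, 32) = (1157 - 72)*(6/7) = 1085*(6/7) = 930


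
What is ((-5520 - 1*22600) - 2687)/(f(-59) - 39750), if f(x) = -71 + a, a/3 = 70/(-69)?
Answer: 708561/915953 ≈ 0.77358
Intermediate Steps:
a = -70/23 (a = 3*(70/(-69)) = 3*(70*(-1/69)) = 3*(-70/69) = -70/23 ≈ -3.0435)
f(x) = -1703/23 (f(x) = -71 - 70/23 = -1703/23)
((-5520 - 1*22600) - 2687)/(f(-59) - 39750) = ((-5520 - 1*22600) - 2687)/(-1703/23 - 39750) = ((-5520 - 22600) - 2687)/(-915953/23) = (-28120 - 2687)*(-23/915953) = -30807*(-23/915953) = 708561/915953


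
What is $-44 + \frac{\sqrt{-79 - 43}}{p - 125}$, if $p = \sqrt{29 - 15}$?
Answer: $-44 - \frac{125 i \sqrt{122}}{15611} - \frac{2 i \sqrt{427}}{15611} \approx -44.0 - 0.091089 i$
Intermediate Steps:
$p = \sqrt{14} \approx 3.7417$
$-44 + \frac{\sqrt{-79 - 43}}{p - 125} = -44 + \frac{\sqrt{-79 - 43}}{\sqrt{14} - 125} = -44 + \frac{\sqrt{-122}}{-125 + \sqrt{14}} = -44 + \frac{i \sqrt{122}}{-125 + \sqrt{14}}$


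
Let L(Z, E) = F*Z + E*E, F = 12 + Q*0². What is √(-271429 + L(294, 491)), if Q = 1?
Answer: 6*I*√745 ≈ 163.77*I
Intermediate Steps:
F = 12 (F = 12 + 1*0² = 12 + 1*0 = 12 + 0 = 12)
L(Z, E) = E² + 12*Z (L(Z, E) = 12*Z + E*E = 12*Z + E² = E² + 12*Z)
√(-271429 + L(294, 491)) = √(-271429 + (491² + 12*294)) = √(-271429 + (241081 + 3528)) = √(-271429 + 244609) = √(-26820) = 6*I*√745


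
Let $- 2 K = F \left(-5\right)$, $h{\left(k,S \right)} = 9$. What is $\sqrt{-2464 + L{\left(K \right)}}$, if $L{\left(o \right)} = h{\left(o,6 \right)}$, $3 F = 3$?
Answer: $i \sqrt{2455} \approx 49.548 i$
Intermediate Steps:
$F = 1$ ($F = \frac{1}{3} \cdot 3 = 1$)
$K = \frac{5}{2}$ ($K = - \frac{1 \left(-5\right)}{2} = \left(- \frac{1}{2}\right) \left(-5\right) = \frac{5}{2} \approx 2.5$)
$L{\left(o \right)} = 9$
$\sqrt{-2464 + L{\left(K \right)}} = \sqrt{-2464 + 9} = \sqrt{-2455} = i \sqrt{2455}$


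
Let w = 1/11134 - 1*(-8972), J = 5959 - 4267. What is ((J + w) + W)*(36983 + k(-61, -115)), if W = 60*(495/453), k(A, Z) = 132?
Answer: 669514000903605/1681234 ≈ 3.9823e+8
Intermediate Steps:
J = 1692
W = 9900/151 (W = 60*(495*(1/453)) = 60*(165/151) = 9900/151 ≈ 65.563)
w = 99894249/11134 (w = 1/11134 + 8972 = 99894249/11134 ≈ 8972.0)
((J + w) + W)*(36983 + k(-61, -115)) = ((1692 + 99894249/11134) + 9900/151)*(36983 + 132) = (118732977/11134 + 9900/151)*37115 = (18038906127/1681234)*37115 = 669514000903605/1681234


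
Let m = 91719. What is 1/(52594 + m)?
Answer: 1/144313 ≈ 6.9294e-6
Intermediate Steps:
1/(52594 + m) = 1/(52594 + 91719) = 1/144313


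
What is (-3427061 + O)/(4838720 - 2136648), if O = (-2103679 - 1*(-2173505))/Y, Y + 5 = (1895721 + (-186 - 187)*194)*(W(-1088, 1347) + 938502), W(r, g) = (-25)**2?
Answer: -2934190798564864521/2313467662075421168 ≈ -1.2683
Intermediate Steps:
W(r, g) = 625
Y = 1712365667588 (Y = -5 + (1895721 + (-186 - 187)*194)*(625 + 938502) = -5 + (1895721 - 373*194)*939127 = -5 + (1895721 - 72362)*939127 = -5 + 1823359*939127 = -5 + 1712365667593 = 1712365667588)
O = 34913/856182833794 (O = (-2103679 - 1*(-2173505))/1712365667588 = (-2103679 + 2173505)*(1/1712365667588) = 69826*(1/1712365667588) = 34913/856182833794 ≈ 4.0777e-8)
(-3427061 + O)/(4838720 - 2136648) = (-3427061 + 34913/856182833794)/(4838720 - 2136648) = -2934190798564864521/856182833794/2702072 = -2934190798564864521/856182833794*1/2702072 = -2934190798564864521/2313467662075421168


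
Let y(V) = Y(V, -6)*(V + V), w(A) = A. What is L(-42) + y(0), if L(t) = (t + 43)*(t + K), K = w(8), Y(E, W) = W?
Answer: -34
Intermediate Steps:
K = 8
y(V) = -12*V (y(V) = -6*(V + V) = -12*V)
L(t) = (8 + t)*(43 + t) (L(t) = (t + 43)*(t + 8) = (43 + t)*(8 + t) = (8 + t)*(43 + t))
L(-42) + y(0) = (344 + (-42)² + 51*(-42)) - 12*0 = (344 + 1764 - 2142) + 0 = -34 + 0 = -34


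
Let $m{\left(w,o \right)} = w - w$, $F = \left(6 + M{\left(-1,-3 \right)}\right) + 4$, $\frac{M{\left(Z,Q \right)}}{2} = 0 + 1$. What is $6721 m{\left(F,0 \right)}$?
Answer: $0$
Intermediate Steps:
$M{\left(Z,Q \right)} = 2$ ($M{\left(Z,Q \right)} = 2 \left(0 + 1\right) = 2 \cdot 1 = 2$)
$F = 12$ ($F = \left(6 + 2\right) + 4 = 8 + 4 = 12$)
$m{\left(w,o \right)} = 0$
$6721 m{\left(F,0 \right)} = 6721 \cdot 0 = 0$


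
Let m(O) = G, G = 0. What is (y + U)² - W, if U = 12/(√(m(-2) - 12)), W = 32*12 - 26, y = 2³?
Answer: -306 - 32*I*√3 ≈ -306.0 - 55.426*I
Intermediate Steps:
m(O) = 0
y = 8
W = 358 (W = 384 - 26 = 358)
U = -2*I*√3 (U = 12/(√(0 - 12)) = 12/(√(-12)) = 12/((2*I*√3)) = 12*(-I*√3/6) = -2*I*√3 ≈ -3.4641*I)
(y + U)² - W = (8 - 2*I*√3)² - 1*358 = (8 - 2*I*√3)² - 358 = -358 + (8 - 2*I*√3)²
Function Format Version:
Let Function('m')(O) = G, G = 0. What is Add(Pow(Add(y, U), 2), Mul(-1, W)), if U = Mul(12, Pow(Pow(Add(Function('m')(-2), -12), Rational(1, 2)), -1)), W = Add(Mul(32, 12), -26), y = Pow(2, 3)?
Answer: Add(-306, Mul(-32, I, Pow(3, Rational(1, 2)))) ≈ Add(-306.00, Mul(-55.426, I))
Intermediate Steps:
Function('m')(O) = 0
y = 8
W = 358 (W = Add(384, -26) = 358)
U = Mul(-2, I, Pow(3, Rational(1, 2))) (U = Mul(12, Pow(Pow(Add(0, -12), Rational(1, 2)), -1)) = Mul(12, Pow(Pow(-12, Rational(1, 2)), -1)) = Mul(12, Pow(Mul(2, I, Pow(3, Rational(1, 2))), -1)) = Mul(12, Mul(Rational(-1, 6), I, Pow(3, Rational(1, 2)))) = Mul(-2, I, Pow(3, Rational(1, 2))) ≈ Mul(-3.4641, I))
Add(Pow(Add(y, U), 2), Mul(-1, W)) = Add(Pow(Add(8, Mul(-2, I, Pow(3, Rational(1, 2)))), 2), Mul(-1, 358)) = Add(Pow(Add(8, Mul(-2, I, Pow(3, Rational(1, 2)))), 2), -358) = Add(-358, Pow(Add(8, Mul(-2, I, Pow(3, Rational(1, 2)))), 2))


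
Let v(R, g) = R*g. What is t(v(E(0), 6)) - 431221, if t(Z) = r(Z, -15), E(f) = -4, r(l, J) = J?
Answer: -431236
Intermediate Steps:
t(Z) = -15
t(v(E(0), 6)) - 431221 = -15 - 431221 = -431236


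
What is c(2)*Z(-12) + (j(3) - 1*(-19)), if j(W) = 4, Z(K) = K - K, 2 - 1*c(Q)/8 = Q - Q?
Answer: 23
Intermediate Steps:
c(Q) = 16 (c(Q) = 16 - 8*(Q - Q) = 16 - 8*0 = 16 + 0 = 16)
Z(K) = 0
c(2)*Z(-12) + (j(3) - 1*(-19)) = 16*0 + (4 - 1*(-19)) = 0 + (4 + 19) = 0 + 23 = 23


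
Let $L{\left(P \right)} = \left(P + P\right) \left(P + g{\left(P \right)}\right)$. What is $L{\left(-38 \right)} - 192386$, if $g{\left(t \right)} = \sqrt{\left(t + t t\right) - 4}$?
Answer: $-189498 - 76 \sqrt{1402} \approx -1.9234 \cdot 10^{5}$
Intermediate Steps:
$g{\left(t \right)} = \sqrt{-4 + t + t^{2}}$ ($g{\left(t \right)} = \sqrt{\left(t + t^{2}\right) - 4} = \sqrt{-4 + t + t^{2}}$)
$L{\left(P \right)} = 2 P \left(P + \sqrt{-4 + P + P^{2}}\right)$ ($L{\left(P \right)} = \left(P + P\right) \left(P + \sqrt{-4 + P + P^{2}}\right) = 2 P \left(P + \sqrt{-4 + P + P^{2}}\right)$)
$L{\left(-38 \right)} - 192386 = 2 \left(-38\right) \left(-38 + \sqrt{-4 - 38 + \left(-38\right)^{2}}\right) - 192386 = 2 \left(-38\right) \left(-38 + \sqrt{-4 - 38 + 1444}\right) - 192386 = 2 \left(-38\right) \left(-38 + \sqrt{1402}\right) - 192386 = \left(2888 - 76 \sqrt{1402}\right) - 192386 = -189498 - 76 \sqrt{1402}$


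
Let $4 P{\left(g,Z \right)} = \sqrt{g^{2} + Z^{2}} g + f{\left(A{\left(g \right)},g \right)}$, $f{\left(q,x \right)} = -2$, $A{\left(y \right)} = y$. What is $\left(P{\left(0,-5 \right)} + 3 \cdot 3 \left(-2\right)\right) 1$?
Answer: $- \frac{37}{2} \approx -18.5$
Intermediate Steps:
$P{\left(g,Z \right)} = - \frac{1}{2} + \frac{g \sqrt{Z^{2} + g^{2}}}{4}$ ($P{\left(g,Z \right)} = \frac{\sqrt{g^{2} + Z^{2}} g - 2}{4} = \frac{\sqrt{Z^{2} + g^{2}} g - 2}{4} = \frac{g \sqrt{Z^{2} + g^{2}} - 2}{4} = \frac{-2 + g \sqrt{Z^{2} + g^{2}}}{4} = - \frac{1}{2} + \frac{g \sqrt{Z^{2} + g^{2}}}{4}$)
$\left(P{\left(0,-5 \right)} + 3 \cdot 3 \left(-2\right)\right) 1 = \left(\left(- \frac{1}{2} + \frac{1}{4} \cdot 0 \sqrt{\left(-5\right)^{2} + 0^{2}}\right) + 3 \cdot 3 \left(-2\right)\right) 1 = \left(\left(- \frac{1}{2} + \frac{1}{4} \cdot 0 \sqrt{25 + 0}\right) + 9 \left(-2\right)\right) 1 = \left(\left(- \frac{1}{2} + \frac{1}{4} \cdot 0 \sqrt{25}\right) - 18\right) 1 = \left(\left(- \frac{1}{2} + \frac{1}{4} \cdot 0 \cdot 5\right) - 18\right) 1 = \left(\left(- \frac{1}{2} + 0\right) - 18\right) 1 = \left(- \frac{1}{2} - 18\right) 1 = \left(- \frac{37}{2}\right) 1 = - \frac{37}{2}$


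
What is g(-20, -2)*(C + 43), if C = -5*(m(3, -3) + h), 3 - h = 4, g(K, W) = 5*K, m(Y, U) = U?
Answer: -6300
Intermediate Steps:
h = -1 (h = 3 - 1*4 = 3 - 4 = -1)
C = 20 (C = -5*(-3 - 1) = -5*(-4) = 20)
g(-20, -2)*(C + 43) = (5*(-20))*(20 + 43) = -100*63 = -6300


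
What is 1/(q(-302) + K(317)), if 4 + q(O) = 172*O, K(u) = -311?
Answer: -1/52259 ≈ -1.9135e-5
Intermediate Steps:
q(O) = -4 + 172*O
1/(q(-302) + K(317)) = 1/((-4 + 172*(-302)) - 311) = 1/((-4 - 51944) - 311) = 1/(-51948 - 311) = 1/(-52259) = -1/52259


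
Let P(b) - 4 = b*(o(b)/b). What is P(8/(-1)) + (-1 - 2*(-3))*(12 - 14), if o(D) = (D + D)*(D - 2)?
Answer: 154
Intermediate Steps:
o(D) = 2*D*(-2 + D) (o(D) = (2*D)*(-2 + D) = 2*D*(-2 + D))
P(b) = 4 + b*(-4 + 2*b) (P(b) = 4 + b*((2*b*(-2 + b))/b) = 4 + b*(-4 + 2*b))
P(8/(-1)) + (-1 - 2*(-3))*(12 - 14) = (4 + 2*(8/(-1))*(-2 + 8/(-1))) + (-1 - 2*(-3))*(12 - 14) = (4 + 2*(8*(-1))*(-2 + 8*(-1))) + (-1 + 6)*(-2) = (4 + 2*(-8)*(-2 - 8)) + 5*(-2) = (4 + 2*(-8)*(-10)) - 10 = (4 + 160) - 10 = 164 - 10 = 154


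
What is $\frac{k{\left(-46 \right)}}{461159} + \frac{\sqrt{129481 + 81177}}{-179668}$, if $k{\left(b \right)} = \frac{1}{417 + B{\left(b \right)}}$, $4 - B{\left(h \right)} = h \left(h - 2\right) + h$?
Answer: $- \frac{1}{802877819} - \frac{\sqrt{210658}}{179668} \approx -0.0025546$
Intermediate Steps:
$B{\left(h \right)} = 4 - h - h \left(-2 + h\right)$ ($B{\left(h \right)} = 4 - \left(h \left(h - 2\right) + h\right) = 4 - \left(h \left(-2 + h\right) + h\right) = 4 - \left(h + h \left(-2 + h\right)\right) = 4 - h - h \left(-2 + h\right)$)
$k{\left(b \right)} = \frac{1}{421 + b - b^{2}}$ ($k{\left(b \right)} = \frac{1}{417 + \left(4 + b - b^{2}\right)} = \frac{1}{421 + b - b^{2}}$)
$\frac{k{\left(-46 \right)}}{461159} + \frac{\sqrt{129481 + 81177}}{-179668} = \frac{1}{\left(421 - 46 - \left(-46\right)^{2}\right) 461159} + \frac{\sqrt{129481 + 81177}}{-179668} = \frac{1}{421 - 46 - 2116} \cdot \frac{1}{461159} + \sqrt{210658} \left(- \frac{1}{179668}\right) = \frac{1}{421 - 46 - 2116} \cdot \frac{1}{461159} - \frac{\sqrt{210658}}{179668} = \frac{1}{-1741} \cdot \frac{1}{461159} - \frac{\sqrt{210658}}{179668} = \left(- \frac{1}{1741}\right) \frac{1}{461159} - \frac{\sqrt{210658}}{179668} = - \frac{1}{802877819} - \frac{\sqrt{210658}}{179668}$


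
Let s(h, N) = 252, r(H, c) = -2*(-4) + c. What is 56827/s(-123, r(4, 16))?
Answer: 56827/252 ≈ 225.50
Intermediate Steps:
r(H, c) = 8 + c
56827/s(-123, r(4, 16)) = 56827/252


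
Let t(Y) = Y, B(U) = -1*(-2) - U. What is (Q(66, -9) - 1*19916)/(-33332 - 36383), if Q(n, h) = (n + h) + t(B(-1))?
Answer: 272/955 ≈ 0.28482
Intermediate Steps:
B(U) = 2 - U
Q(n, h) = 3 + h + n (Q(n, h) = (n + h) + (2 - 1*(-1)) = (h + n) + (2 + 1) = (h + n) + 3 = 3 + h + n)
(Q(66, -9) - 1*19916)/(-33332 - 36383) = ((3 - 9 + 66) - 1*19916)/(-33332 - 36383) = (60 - 19916)/(-69715) = -19856*(-1/69715) = 272/955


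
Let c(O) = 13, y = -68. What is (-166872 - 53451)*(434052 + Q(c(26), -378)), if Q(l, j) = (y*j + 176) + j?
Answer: -101250315942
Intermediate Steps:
Q(l, j) = 176 - 67*j (Q(l, j) = (-68*j + 176) + j = (176 - 68*j) + j = 176 - 67*j)
(-166872 - 53451)*(434052 + Q(c(26), -378)) = (-166872 - 53451)*(434052 + (176 - 67*(-378))) = -220323*(434052 + (176 + 25326)) = -220323*(434052 + 25502) = -220323*459554 = -101250315942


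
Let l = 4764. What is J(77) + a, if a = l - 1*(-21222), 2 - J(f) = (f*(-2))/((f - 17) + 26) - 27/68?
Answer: 75995309/2924 ≈ 25990.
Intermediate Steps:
J(f) = 163/68 + 2*f/(9 + f) (J(f) = 2 - ((f*(-2))/((f - 17) + 26) - 27/68) = 2 - ((-2*f)/((-17 + f) + 26) - 27*1/68) = 2 - ((-2*f)/(9 + f) - 27/68) = 2 - (-2*f/(9 + f) - 27/68) = 2 - (-27/68 - 2*f/(9 + f)) = 2 + (27/68 + 2*f/(9 + f)) = 163/68 + 2*f/(9 + f))
a = 25986 (a = 4764 - 1*(-21222) = 4764 + 21222 = 25986)
J(77) + a = (1467 + 299*77)/(68*(9 + 77)) + 25986 = (1/68)*(1467 + 23023)/86 + 25986 = (1/68)*(1/86)*24490 + 25986 = 12245/2924 + 25986 = 75995309/2924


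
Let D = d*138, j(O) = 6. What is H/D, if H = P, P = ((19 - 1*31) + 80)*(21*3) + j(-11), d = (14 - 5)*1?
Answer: 715/207 ≈ 3.4541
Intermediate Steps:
d = 9 (d = 9*1 = 9)
D = 1242 (D = 9*138 = 1242)
P = 4290 (P = ((19 - 1*31) + 80)*(21*3) + 6 = ((19 - 31) + 80)*63 + 6 = (-12 + 80)*63 + 6 = 68*63 + 6 = 4284 + 6 = 4290)
H = 4290
H/D = 4290/1242 = 4290*(1/1242) = 715/207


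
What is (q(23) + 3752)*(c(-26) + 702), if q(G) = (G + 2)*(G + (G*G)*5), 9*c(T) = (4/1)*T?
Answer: 48643192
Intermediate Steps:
c(T) = 4*T/9 (c(T) = ((4/1)*T)/9 = ((4*1)*T)/9 = (4*T)/9 = 4*T/9)
q(G) = (2 + G)*(G + 5*G²) (q(G) = (2 + G)*(G + G²*5) = (2 + G)*(G + 5*G²))
(q(23) + 3752)*(c(-26) + 702) = (23*(2 + 5*23² + 11*23) + 3752)*((4/9)*(-26) + 702) = (23*(2 + 5*529 + 253) + 3752)*(-104/9 + 702) = (23*(2 + 2645 + 253) + 3752)*(6214/9) = (23*2900 + 3752)*(6214/9) = (66700 + 3752)*(6214/9) = 70452*(6214/9) = 48643192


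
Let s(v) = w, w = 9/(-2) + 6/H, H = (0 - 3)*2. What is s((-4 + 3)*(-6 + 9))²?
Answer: 121/4 ≈ 30.250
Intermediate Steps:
H = -6 (H = -3*2 = -6)
w = -11/2 (w = 9/(-2) + 6/(-6) = 9*(-½) + 6*(-⅙) = -9/2 - 1 = -11/2 ≈ -5.5000)
s(v) = -11/2
s((-4 + 3)*(-6 + 9))² = (-11/2)² = 121/4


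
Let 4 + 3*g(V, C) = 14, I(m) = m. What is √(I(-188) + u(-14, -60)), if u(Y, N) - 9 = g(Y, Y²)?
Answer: I*√1581/3 ≈ 13.254*I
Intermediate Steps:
g(V, C) = 10/3 (g(V, C) = -4/3 + (⅓)*14 = -4/3 + 14/3 = 10/3)
u(Y, N) = 37/3 (u(Y, N) = 9 + 10/3 = 37/3)
√(I(-188) + u(-14, -60)) = √(-188 + 37/3) = √(-527/3) = I*√1581/3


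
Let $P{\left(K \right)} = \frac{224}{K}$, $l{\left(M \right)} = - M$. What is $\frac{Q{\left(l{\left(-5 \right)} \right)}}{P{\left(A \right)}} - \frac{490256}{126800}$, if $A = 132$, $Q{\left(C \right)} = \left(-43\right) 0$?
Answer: $- \frac{30641}{7925} \approx -3.8664$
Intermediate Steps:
$Q{\left(C \right)} = 0$
$\frac{Q{\left(l{\left(-5 \right)} \right)}}{P{\left(A \right)}} - \frac{490256}{126800} = \frac{0}{224 \cdot \frac{1}{132}} - \frac{490256}{126800} = \frac{0}{224 \cdot \frac{1}{132}} - \frac{30641}{7925} = \frac{0}{\frac{56}{33}} - \frac{30641}{7925} = 0 \cdot \frac{33}{56} - \frac{30641}{7925} = 0 - \frac{30641}{7925} = - \frac{30641}{7925}$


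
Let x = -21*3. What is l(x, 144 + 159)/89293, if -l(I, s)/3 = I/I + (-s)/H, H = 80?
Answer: 669/7143440 ≈ 9.3652e-5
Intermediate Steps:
x = -63
l(I, s) = -3 + 3*s/80 (l(I, s) = -3*(I/I - s/80) = -3*(1 - s*(1/80)) = -3*(1 - s/80) = -3 + 3*s/80)
l(x, 144 + 159)/89293 = (-3 + 3*(144 + 159)/80)/89293 = (-3 + (3/80)*303)*(1/89293) = (-3 + 909/80)*(1/89293) = (669/80)*(1/89293) = 669/7143440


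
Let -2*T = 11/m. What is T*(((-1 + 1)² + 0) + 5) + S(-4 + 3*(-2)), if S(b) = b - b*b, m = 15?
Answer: -671/6 ≈ -111.83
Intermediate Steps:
T = -11/30 (T = -11/(2*15) = -½*11/15 = -11/30 ≈ -0.36667)
S(b) = b - b²
T*(((-1 + 1)² + 0) + 5) + S(-4 + 3*(-2)) = -11*(((-1 + 1)² + 0) + 5)/30 + (-4 + 3*(-2))*(1 - (-4 + 3*(-2))) = -11*((0² + 0) + 5)/30 + (-4 - 6)*(1 - (-4 - 6)) = -11*((0 + 0) + 5)/30 - 10*(1 - 1*(-10)) = -11*(0 + 5)/30 - 10*(1 + 10) = -11/30*5 - 10*11 = -11/6 - 110 = -671/6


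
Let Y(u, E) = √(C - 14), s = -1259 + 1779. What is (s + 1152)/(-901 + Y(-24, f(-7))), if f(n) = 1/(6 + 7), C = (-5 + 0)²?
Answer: -753236/405895 - 836*√11/405895 ≈ -1.8626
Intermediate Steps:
C = 25 (C = (-5)² = 25)
s = 520
f(n) = 1/13
Y(u, E) = √11 (Y(u, E) = √(25 - 14) = √11)
(s + 1152)/(-901 + Y(-24, f(-7))) = (520 + 1152)/(-901 + √11) = 1672/(-901 + √11)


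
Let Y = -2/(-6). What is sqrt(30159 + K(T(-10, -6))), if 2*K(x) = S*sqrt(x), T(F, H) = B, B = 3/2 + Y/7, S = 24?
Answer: sqrt(1477791 + 14*sqrt(2730))/7 ≈ 173.71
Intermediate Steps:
Y = 1/3 (Y = -2*(-1/6) = 1/3 ≈ 0.33333)
B = 65/42 (B = 3/2 + (1/3)/7 = 3*(1/2) + (1/3)*(1/7) = 3/2 + 1/21 = 65/42 ≈ 1.5476)
T(F, H) = 65/42
K(x) = 12*sqrt(x) (K(x) = (24*sqrt(x))/2 = 12*sqrt(x))
sqrt(30159 + K(T(-10, -6))) = sqrt(30159 + 12*sqrt(65/42)) = sqrt(30159 + 12*(sqrt(2730)/42)) = sqrt(30159 + 2*sqrt(2730)/7)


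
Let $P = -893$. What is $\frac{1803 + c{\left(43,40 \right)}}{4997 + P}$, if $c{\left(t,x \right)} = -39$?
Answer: $\frac{49}{114} \approx 0.42982$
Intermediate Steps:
$\frac{1803 + c{\left(43,40 \right)}}{4997 + P} = \frac{1803 - 39}{4997 - 893} = \frac{1764}{4104} = 1764 \cdot \frac{1}{4104} = \frac{49}{114}$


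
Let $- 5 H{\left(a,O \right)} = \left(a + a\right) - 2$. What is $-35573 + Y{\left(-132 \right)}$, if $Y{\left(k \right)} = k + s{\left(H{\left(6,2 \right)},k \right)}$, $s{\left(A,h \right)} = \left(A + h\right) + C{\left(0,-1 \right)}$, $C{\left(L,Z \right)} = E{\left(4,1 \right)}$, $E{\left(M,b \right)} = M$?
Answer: $-35835$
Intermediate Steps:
$C{\left(L,Z \right)} = 4$
$H{\left(a,O \right)} = \frac{2}{5} - \frac{2 a}{5}$ ($H{\left(a,O \right)} = - \frac{\left(a + a\right) - 2}{5} = - \frac{2 a - 2}{5} = - \frac{-2 + 2 a}{5} = \frac{2}{5} - \frac{2 a}{5}$)
$s{\left(A,h \right)} = 4 + A + h$ ($s{\left(A,h \right)} = \left(A + h\right) + 4 = 4 + A + h$)
$Y{\left(k \right)} = 2 + 2 k$ ($Y{\left(k \right)} = k + \left(4 + \left(\frac{2}{5} - \frac{12}{5}\right) + k\right) = k + \left(4 - 2 + k\right) = k + \left(2 + k\right) = 2 + 2 k$)
$-35573 + Y{\left(-132 \right)} = -35573 + \left(2 + 2 \left(-132\right)\right) = -35573 + \left(2 - 264\right) = -35573 - 262 = -35835$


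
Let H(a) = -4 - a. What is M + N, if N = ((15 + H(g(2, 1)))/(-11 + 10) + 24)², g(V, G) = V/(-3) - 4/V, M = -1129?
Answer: -9200/9 ≈ -1022.2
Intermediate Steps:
g(V, G) = -4/V - V/3 (g(V, G) = V*(-⅓) - 4/V = -V/3 - 4/V = -4/V - V/3)
N = 961/9 (N = ((15 + (-4 - (-4/2 - ⅓*2)))/(-11 + 10) + 24)² = ((15 + (-4 - (-4*½ - ⅔)))/(-1) + 24)² = ((15 + (-4 - (-2 - ⅔)))*(-1) + 24)² = ((15 + (-4 - 1*(-8/3)))*(-1) + 24)² = ((15 + (-4 + 8/3))*(-1) + 24)² = ((15 - 4/3)*(-1) + 24)² = ((41/3)*(-1) + 24)² = (-41/3 + 24)² = (31/3)² = 961/9 ≈ 106.78)
M + N = -1129 + 961/9 = -9200/9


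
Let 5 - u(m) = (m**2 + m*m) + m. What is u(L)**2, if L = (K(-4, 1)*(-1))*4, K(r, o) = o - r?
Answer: 600625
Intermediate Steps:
L = -20 (L = ((1 - 1*(-4))*(-1))*4 = ((1 + 4)*(-1))*4 = (5*(-1))*4 = -5*4 = -20)
u(m) = 5 - m - 2*m**2 (u(m) = 5 - ((m**2 + m*m) + m) = 5 - ((m**2 + m**2) + m) = 5 - (2*m**2 + m) = 5 - (m + 2*m**2) = 5 + (-m - 2*m**2) = 5 - m - 2*m**2)
u(L)**2 = (5 - 1*(-20) - 2*(-20)**2)**2 = (5 + 20 - 2*400)**2 = (5 + 20 - 800)**2 = (-775)**2 = 600625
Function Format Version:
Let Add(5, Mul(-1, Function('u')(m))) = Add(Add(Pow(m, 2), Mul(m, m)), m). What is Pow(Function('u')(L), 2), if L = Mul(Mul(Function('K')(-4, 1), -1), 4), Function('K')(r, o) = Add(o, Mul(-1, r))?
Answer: 600625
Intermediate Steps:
L = -20 (L = Mul(Mul(Add(1, Mul(-1, -4)), -1), 4) = Mul(Mul(Add(1, 4), -1), 4) = Mul(Mul(5, -1), 4) = Mul(-5, 4) = -20)
Function('u')(m) = Add(5, Mul(-1, m), Mul(-2, Pow(m, 2))) (Function('u')(m) = Add(5, Mul(-1, Add(Add(Pow(m, 2), Mul(m, m)), m))) = Add(5, Mul(-1, Add(Add(Pow(m, 2), Pow(m, 2)), m))) = Add(5, Mul(-1, Add(Mul(2, Pow(m, 2)), m))) = Add(5, Mul(-1, Add(m, Mul(2, Pow(m, 2))))) = Add(5, Add(Mul(-1, m), Mul(-2, Pow(m, 2)))) = Add(5, Mul(-1, m), Mul(-2, Pow(m, 2))))
Pow(Function('u')(L), 2) = Pow(Add(5, Mul(-1, -20), Mul(-2, Pow(-20, 2))), 2) = Pow(Add(5, 20, Mul(-2, 400)), 2) = Pow(Add(5, 20, -800), 2) = Pow(-775, 2) = 600625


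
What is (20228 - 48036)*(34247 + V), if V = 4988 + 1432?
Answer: -1130867936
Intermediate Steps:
V = 6420
(20228 - 48036)*(34247 + V) = (20228 - 48036)*(34247 + 6420) = -27808*40667 = -1130867936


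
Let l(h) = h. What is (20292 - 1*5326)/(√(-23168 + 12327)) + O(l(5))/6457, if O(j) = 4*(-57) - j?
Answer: -233/6457 - 14966*I*√10841/10841 ≈ -0.036085 - 143.74*I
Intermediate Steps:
O(j) = -228 - j
(20292 - 1*5326)/(√(-23168 + 12327)) + O(l(5))/6457 = (20292 - 1*5326)/(√(-23168 + 12327)) + (-228 - 1*5)/6457 = (20292 - 5326)/(√(-10841)) + (-228 - 5)*(1/6457) = 14966/((I*√10841)) - 233*1/6457 = 14966*(-I*√10841/10841) - 233/6457 = -14966*I*√10841/10841 - 233/6457 = -233/6457 - 14966*I*√10841/10841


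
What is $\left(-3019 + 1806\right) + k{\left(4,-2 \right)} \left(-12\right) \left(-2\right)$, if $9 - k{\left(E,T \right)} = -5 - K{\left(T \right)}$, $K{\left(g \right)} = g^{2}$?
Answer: $-781$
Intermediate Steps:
$k{\left(E,T \right)} = 14 + T^{2}$ ($k{\left(E,T \right)} = 9 - \left(-5 - T^{2}\right) = 9 + \left(5 + T^{2}\right) = 14 + T^{2}$)
$\left(-3019 + 1806\right) + k{\left(4,-2 \right)} \left(-12\right) \left(-2\right) = \left(-3019 + 1806\right) + \left(14 + \left(-2\right)^{2}\right) \left(-12\right) \left(-2\right) = -1213 + \left(14 + 4\right) \left(-12\right) \left(-2\right) = -1213 + 18 \left(-12\right) \left(-2\right) = -1213 - -432 = -1213 + 432 = -781$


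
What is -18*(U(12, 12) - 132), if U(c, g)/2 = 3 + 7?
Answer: 2016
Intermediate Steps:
U(c, g) = 20 (U(c, g) = 2*(3 + 7) = 2*10 = 20)
-18*(U(12, 12) - 132) = -18*(20 - 132) = -18*(-112) = 2016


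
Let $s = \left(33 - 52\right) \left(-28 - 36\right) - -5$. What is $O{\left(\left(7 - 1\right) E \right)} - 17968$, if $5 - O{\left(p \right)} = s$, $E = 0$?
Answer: $-19184$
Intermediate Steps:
$s = 1221$ ($s = \left(-19\right) \left(-64\right) + 5 = 1216 + 5 = 1221$)
$O{\left(p \right)} = -1216$ ($O{\left(p \right)} = 5 - 1221 = -1216$)
$O{\left(\left(7 - 1\right) E \right)} - 17968 = -1216 - 17968 = -19184$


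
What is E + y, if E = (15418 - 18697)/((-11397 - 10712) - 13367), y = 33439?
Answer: 1186285243/35476 ≈ 33439.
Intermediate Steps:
E = 3279/35476 (E = -3279/(-22109 - 13367) = -3279/(-35476) = -3279*(-1/35476) = 3279/35476 ≈ 0.092429)
E + y = 3279/35476 + 33439 = 1186285243/35476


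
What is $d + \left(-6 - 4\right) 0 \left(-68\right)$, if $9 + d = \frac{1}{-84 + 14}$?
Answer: $- \frac{631}{70} \approx -9.0143$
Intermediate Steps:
$d = - \frac{631}{70}$ ($d = -9 + \frac{1}{-84 + 14} = -9 + \frac{1}{-70} = -9 - \frac{1}{70} = - \frac{631}{70} \approx -9.0143$)
$d + \left(-6 - 4\right) 0 \left(-68\right) = - \frac{631}{70} + \left(-6 - 4\right) 0 \left(-68\right) = - \frac{631}{70} + \left(-10\right) 0 \left(-68\right) = - \frac{631}{70} + 0 \left(-68\right) = - \frac{631}{70} + 0 = - \frac{631}{70}$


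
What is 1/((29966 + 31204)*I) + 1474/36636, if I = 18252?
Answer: 137140329233/3408597686520 ≈ 0.040234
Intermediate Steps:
1/((29966 + 31204)*I) + 1474/36636 = 1/((29966 + 31204)*18252) + 1474/36636 = (1/18252)/61170 + 1474*(1/36636) = (1/61170)*(1/18252) + 737/18318 = 1/1116474840 + 737/18318 = 137140329233/3408597686520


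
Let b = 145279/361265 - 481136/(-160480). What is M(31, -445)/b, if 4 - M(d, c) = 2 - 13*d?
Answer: 293502523950/2464149637 ≈ 119.11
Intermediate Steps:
M(d, c) = 2 + 13*d (M(d, c) = 4 - (2 - 13*d) = 4 + (-2 + 13*d) = 2 + 13*d)
b = 2464149637/724697590 (b = 145279*(1/361265) - 481136*(-1/160480) = 145279/361265 + 30071/10030 = 2464149637/724697590 ≈ 3.4002)
M(31, -445)/b = (2 + 13*31)/(2464149637/724697590) = (2 + 403)*(724697590/2464149637) = 405*(724697590/2464149637) = 293502523950/2464149637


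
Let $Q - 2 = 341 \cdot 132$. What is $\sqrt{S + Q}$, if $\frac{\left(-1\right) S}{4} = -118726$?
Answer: $\sqrt{519918} \approx 721.05$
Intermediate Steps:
$S = 474904$ ($S = \left(-4\right) \left(-118726\right) = 474904$)
$Q = 45014$ ($Q = 2 + 341 \cdot 132 = 2 + 45012 = 45014$)
$\sqrt{S + Q} = \sqrt{474904 + 45014} = \sqrt{519918}$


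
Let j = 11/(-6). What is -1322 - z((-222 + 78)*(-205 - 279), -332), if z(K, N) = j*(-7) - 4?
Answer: -7985/6 ≈ -1330.8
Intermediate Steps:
j = -11/6 (j = 11*(-⅙) = -11/6 ≈ -1.8333)
z(K, N) = 53/6 (z(K, N) = -11/6*(-7) - 4 = 77/6 - 4 = 53/6)
-1322 - z((-222 + 78)*(-205 - 279), -332) = -1322 - 1*53/6 = -1322 - 53/6 = -7985/6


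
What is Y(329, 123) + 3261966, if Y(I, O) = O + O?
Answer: 3262212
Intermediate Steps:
Y(I, O) = 2*O
Y(329, 123) + 3261966 = 2*123 + 3261966 = 246 + 3261966 = 3262212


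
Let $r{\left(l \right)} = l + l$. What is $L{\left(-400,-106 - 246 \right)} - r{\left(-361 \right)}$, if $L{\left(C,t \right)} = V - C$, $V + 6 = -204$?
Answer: $912$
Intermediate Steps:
$r{\left(l \right)} = 2 l$
$V = -210$ ($V = -6 - 204 = -210$)
$L{\left(C,t \right)} = -210 - C$
$L{\left(-400,-106 - 246 \right)} - r{\left(-361 \right)} = \left(-210 - -400\right) - 2 \left(-361\right) = \left(-210 + 400\right) - -722 = 190 + 722 = 912$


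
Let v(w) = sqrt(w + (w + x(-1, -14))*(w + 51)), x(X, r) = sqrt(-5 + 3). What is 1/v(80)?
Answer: 1/sqrt(10560 + 131*I*sqrt(2)) ≈ 0.0097301 - 8.534e-5*I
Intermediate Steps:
x(X, r) = I*sqrt(2) (x(X, r) = sqrt(-2) = I*sqrt(2))
v(w) = sqrt(w + (51 + w)*(w + I*sqrt(2))) (v(w) = sqrt(w + (w + I*sqrt(2))*(w + 51)) = sqrt(w + (w + I*sqrt(2))*(51 + w)) = sqrt(w + (51 + w)*(w + I*sqrt(2))))
1/v(80) = 1/(sqrt(80**2 + 52*80 + 51*I*sqrt(2) + I*80*sqrt(2))) = 1/(sqrt(6400 + 4160 + 51*I*sqrt(2) + 80*I*sqrt(2))) = 1/(sqrt(10560 + 131*I*sqrt(2))) = 1/sqrt(10560 + 131*I*sqrt(2))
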